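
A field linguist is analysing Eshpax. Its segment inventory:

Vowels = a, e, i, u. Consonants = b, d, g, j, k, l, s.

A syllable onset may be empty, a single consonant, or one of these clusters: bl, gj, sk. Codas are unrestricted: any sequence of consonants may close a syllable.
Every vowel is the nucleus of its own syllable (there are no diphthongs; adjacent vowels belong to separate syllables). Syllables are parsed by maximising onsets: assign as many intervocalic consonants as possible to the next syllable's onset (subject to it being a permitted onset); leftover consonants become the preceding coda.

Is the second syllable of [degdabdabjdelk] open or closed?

The vowels are e, a, a, e — 4 nuclei, so 4 syllables.
/e…a/ gap (V1→V2): cluster /gd/ — the longest permitted-onset suffix is /d/; onset = /d/, preceding coda = /g/.
/a…a/ gap (V2→V3): cluster /bd/ — the longest permitted-onset suffix is /d/; onset = /d/, preceding coda = /b/.
/a…e/ gap (V3→V4): /bjd/ — longest licit onset from the right is /d/, leaving /bj/ as coda.
Result: deg.dab.dabj.delk.
Syllable 2 is /dab/ with coda /b/, so it is closed.

closed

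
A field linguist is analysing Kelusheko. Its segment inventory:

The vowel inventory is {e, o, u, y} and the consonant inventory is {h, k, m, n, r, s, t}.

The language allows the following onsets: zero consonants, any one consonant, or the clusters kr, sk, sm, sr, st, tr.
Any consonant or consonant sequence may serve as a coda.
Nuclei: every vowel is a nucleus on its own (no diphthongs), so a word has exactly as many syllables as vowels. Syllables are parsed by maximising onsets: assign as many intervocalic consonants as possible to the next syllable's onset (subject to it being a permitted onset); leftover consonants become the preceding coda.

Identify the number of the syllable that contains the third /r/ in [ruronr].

2

Nuclei (vowels): u, o → 2 syllables.
V1 /u/ – V2 /o/: just /r/ — single C goes to the following onset.
Putting it together: ru.ronr.
The third /r/ is in the coda of syllable 2 (/ronr/).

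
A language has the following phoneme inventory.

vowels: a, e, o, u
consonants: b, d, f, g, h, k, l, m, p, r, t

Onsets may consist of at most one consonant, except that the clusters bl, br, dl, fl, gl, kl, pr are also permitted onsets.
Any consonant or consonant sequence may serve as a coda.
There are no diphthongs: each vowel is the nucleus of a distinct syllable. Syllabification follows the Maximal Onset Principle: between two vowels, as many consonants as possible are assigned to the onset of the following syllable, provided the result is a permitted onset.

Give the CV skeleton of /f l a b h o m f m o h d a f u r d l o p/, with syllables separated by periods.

CCVC.CVCC.CVC.CV.CVC.CCVC

Vowels present: a, o, o, a, u, o; each is a nucleus, giving 6 syllables.
V1 /a/ – V2 /o/: cluster /bh/ — the longest permitted-onset suffix is /h/; onset = /h/, preceding coda = /b/.
V2 /o/ – V3 /o/: /mfm/ — longest licit onset from the right is /m/, leaving /mf/ as coda.
V3 /o/ – V4 /a/: /hd/ splits as /h/ + /d/ (/d/ is the longest suffix that is a licit onset).
V4 /a/ – V5 /u/: just /f/ — single C goes to the following onset.
V5 /u/ – V6 /o/: /rdl/ splits as /r/ + /dl/ (/dl/ is the longest suffix that is a licit onset).
So the parse is flab.homf.moh.da.fur.dlop.
Mapping each syllable to C/V: /flab/ → CCVC, /homf/ → CVCC, /moh/ → CVC, /da/ → CV, /fur/ → CVC, /dlop/ → CCVC.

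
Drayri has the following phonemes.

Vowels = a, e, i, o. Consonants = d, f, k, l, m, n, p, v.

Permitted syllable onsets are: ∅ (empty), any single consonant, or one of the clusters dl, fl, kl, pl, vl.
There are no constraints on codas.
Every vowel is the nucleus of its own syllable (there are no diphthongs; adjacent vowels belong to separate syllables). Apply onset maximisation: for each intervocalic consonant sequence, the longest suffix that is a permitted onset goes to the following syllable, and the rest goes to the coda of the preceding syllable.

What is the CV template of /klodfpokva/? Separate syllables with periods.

CCVCC.CVC.CV

Vowels present: o, o, a; each is a nucleus, giving 3 syllables.
/o…o/ gap (V1→V2): /dfp/ — longest licit onset from the right is /p/, leaving /df/ as coda.
/o…a/ gap (V2→V3): cluster /kv/ — the longest permitted-onset suffix is /v/; onset = /v/, preceding coda = /k/.
Syllabification: klodf.pok.va.
Mapping each syllable to C/V: /klodf/ → CCVCC, /pok/ → CVC, /va/ → CV.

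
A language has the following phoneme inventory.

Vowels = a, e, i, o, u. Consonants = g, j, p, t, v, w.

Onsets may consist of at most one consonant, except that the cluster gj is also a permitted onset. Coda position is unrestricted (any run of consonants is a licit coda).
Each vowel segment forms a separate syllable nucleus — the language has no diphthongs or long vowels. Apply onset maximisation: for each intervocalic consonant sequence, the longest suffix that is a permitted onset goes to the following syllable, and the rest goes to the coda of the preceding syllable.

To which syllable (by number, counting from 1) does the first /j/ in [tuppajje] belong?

2

Nuclei (vowels): u, a, e → 3 syllables.
V1 /u/ – V2 /a/: cluster /pp/ — the longest permitted-onset suffix is /p/; onset = /p/, preceding coda = /p/.
V2 /a/ – V3 /e/: cluster /jj/ — the longest permitted-onset suffix is /j/; onset = /j/, preceding coda = /j/.
Syllabification: tup.paj.je.
The first /j/ is in the coda of syllable 2 (/paj/).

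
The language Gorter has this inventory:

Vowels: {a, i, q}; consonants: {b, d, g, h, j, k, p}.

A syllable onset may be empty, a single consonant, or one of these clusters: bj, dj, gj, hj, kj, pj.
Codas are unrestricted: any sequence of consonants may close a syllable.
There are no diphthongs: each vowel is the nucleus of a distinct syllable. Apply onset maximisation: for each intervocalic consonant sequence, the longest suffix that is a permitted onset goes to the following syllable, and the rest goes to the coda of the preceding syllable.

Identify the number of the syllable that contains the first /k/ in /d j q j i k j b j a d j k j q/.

2

Vowels present: q, i, a, q; each is a nucleus, giving 4 syllables.
V1 /q/ – V2 /i/: /j/ → onset of the next syllable (single consonants are always licit onsets).
V2 /i/ – V3 /a/: /kjbj/ — longest licit onset from the right is /bj/, leaving /kj/ as coda.
V3 /a/ – V4 /q/: /djkj/ splits as /dj/ + /kj/ (/kj/ is the longest suffix that is a licit onset).
Putting it together: djq.jikj.bjadj.kjq.
The first /k/ is in the coda of syllable 2 (/jikj/).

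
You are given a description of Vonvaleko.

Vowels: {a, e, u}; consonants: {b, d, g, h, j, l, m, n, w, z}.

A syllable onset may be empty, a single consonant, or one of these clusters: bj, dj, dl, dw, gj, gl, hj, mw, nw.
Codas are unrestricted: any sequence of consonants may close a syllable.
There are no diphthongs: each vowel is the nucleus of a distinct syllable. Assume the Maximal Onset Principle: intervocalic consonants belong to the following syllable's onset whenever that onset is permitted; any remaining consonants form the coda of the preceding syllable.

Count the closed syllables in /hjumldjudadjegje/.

1

The vowels are u, u, a, e, e — 5 nuclei, so 5 syllables.
/u…u/ gap (V1→V2): /mldj/ — longest licit onset from the right is /dj/, leaving /ml/ as coda.
/u…a/ gap (V2→V3): just /d/ — single C goes to the following onset.
/a…e/ gap (V3→V4): cluster /dj/ — /dj/ is itself a permitted onset, so the whole cluster goes right; preceding coda = ∅.
/e…e/ gap (V4→V5): /gj/ is a licit onset in full, so it all attaches to the next syllable.
Result: hjuml.dju.da.dje.gje.
Classifying each syllable: /hjuml/ (closed), /dju/ (open), /da/ (open), /dje/ (open), /gje/ (open).
Closed syllables: 1.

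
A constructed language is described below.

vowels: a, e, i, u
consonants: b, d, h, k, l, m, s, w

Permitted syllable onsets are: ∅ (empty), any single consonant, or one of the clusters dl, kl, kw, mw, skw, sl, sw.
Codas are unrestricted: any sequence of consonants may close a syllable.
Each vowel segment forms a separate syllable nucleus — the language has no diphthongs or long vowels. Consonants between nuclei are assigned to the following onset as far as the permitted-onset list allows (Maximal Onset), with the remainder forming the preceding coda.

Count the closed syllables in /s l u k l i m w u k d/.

Nuclei (vowels): u, i, u → 3 syllables.
/u…i/ gap (V1→V2): /kl/ — entire cluster is a permitted onset → onset /kl/, coda ∅.
/i…u/ gap (V2→V3): /mw/ — entire cluster is a permitted onset → onset /mw/, coda ∅.
So the parse is slu.kli.mwukd.
Classifying each syllable: /slu/ (open), /kli/ (open), /mwukd/ (closed).
Closed syllables: 1.

1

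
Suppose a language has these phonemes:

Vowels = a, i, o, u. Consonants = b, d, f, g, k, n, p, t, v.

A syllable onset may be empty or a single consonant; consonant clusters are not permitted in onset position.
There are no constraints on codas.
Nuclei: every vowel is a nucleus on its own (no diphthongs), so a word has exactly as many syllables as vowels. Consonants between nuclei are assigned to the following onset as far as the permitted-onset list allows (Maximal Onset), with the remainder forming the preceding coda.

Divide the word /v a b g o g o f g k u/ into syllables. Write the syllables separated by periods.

Vowels present: a, o, o, u; each is a nucleus, giving 4 syllables.
V1 /a/ – V2 /o/: /bg/ splits as /b/ + /g/ (/g/ is the longest suffix that is a licit onset).
V2 /o/ – V3 /o/: just /g/ — single C goes to the following onset.
V3 /o/ – V4 /u/: /fgk/ — longest licit onset from the right is /k/, leaving /fg/ as coda.

vab.go.gofg.ku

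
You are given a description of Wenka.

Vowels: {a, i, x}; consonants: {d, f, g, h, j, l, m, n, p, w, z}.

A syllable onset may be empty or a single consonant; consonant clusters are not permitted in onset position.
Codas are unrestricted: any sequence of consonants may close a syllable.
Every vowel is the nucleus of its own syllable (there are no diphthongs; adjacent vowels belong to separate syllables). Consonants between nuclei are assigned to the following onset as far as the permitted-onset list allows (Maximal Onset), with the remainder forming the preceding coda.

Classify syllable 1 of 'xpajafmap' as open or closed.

Vowels present: x, a, a, a; each is a nucleus, giving 4 syllables.
Between /x/ (V1) and /a/ (V2): /p/ → onset of the next syllable (single consonants are always licit onsets).
Between /a/ (V2) and /a/ (V3): just /j/ — single C goes to the following onset.
Between /a/ (V3) and /a/ (V4): /fm/; trying suffixes from longest down, /m/ is the first permitted one, so coda /f/ | onset /m/.
Syllabification: x.pa.jaf.map.
Syllable 1 is /x/; it ends in its nucleus with no coda, so it is open.

open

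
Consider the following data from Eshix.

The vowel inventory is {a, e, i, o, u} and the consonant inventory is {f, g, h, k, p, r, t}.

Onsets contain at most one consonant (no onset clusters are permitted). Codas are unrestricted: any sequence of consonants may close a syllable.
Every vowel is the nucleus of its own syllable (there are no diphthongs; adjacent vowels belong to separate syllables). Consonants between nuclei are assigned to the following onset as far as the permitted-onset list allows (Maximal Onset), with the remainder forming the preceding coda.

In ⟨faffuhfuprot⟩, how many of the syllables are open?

0

Vowels present: a, u, u, o; each is a nucleus, giving 4 syllables.
Between /a/ (V1) and /u/ (V2): /ff/ — longest licit onset from the right is /f/, leaving /f/ as coda.
Between /u/ (V2) and /u/ (V3): /hf/; trying suffixes from longest down, /f/ is the first permitted one, so coda /h/ | onset /f/.
Between /u/ (V3) and /o/ (V4): /pr/ — longest licit onset from the right is /r/, leaving /p/ as coda.
So the parse is faf.fuh.fup.rot.
Classifying each syllable: /faf/ (closed), /fuh/ (closed), /fup/ (closed), /rot/ (closed).
Open syllables: 0.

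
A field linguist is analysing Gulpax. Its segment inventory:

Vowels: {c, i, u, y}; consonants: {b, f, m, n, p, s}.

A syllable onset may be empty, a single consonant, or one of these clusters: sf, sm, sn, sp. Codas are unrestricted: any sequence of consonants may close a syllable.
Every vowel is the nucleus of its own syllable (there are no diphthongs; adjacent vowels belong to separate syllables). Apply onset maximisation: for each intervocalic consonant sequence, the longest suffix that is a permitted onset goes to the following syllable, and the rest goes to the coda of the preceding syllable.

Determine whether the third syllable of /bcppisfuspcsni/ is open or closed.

Nuclei (vowels): c, i, u, c, i → 5 syllables.
σ1/σ2 boundary: /pp/ splits as /p/ + /p/ (/p/ is the longest suffix that is a licit onset).
σ2/σ3 boundary: /sf/ — entire cluster is a permitted onset → onset /sf/, coda ∅.
σ3/σ4 boundary: cluster /sp/ — /sp/ is itself a permitted onset, so the whole cluster goes right; preceding coda = ∅.
σ4/σ5 boundary: /sn/ is a licit onset in full, so it all attaches to the next syllable.
Result: bcp.pi.sfu.spc.sni.
Syllable 3 is /sfu/; it ends in its nucleus with no coda, so it is open.

open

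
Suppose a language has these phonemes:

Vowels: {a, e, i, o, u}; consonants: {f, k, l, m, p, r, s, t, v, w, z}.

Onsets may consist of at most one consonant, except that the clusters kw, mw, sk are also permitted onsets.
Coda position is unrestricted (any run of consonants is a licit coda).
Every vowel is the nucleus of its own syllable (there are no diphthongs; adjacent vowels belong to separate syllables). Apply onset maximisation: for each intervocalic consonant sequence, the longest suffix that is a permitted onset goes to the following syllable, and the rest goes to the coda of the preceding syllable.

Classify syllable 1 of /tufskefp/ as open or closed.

Nuclei (vowels): u, e → 2 syllables.
σ1/σ2 boundary: cluster /fsk/ — the longest permitted-onset suffix is /sk/; onset = /sk/, preceding coda = /f/.
Result: tuf.skefp.
Syllable 1 is /tuf/ with coda /f/, so it is closed.

closed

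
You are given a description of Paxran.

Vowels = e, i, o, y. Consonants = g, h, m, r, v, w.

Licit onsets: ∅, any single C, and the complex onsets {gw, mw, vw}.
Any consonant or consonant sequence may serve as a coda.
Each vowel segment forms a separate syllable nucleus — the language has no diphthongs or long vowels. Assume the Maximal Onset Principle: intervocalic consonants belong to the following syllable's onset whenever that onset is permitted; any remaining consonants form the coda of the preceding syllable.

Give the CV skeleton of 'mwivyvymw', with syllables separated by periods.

Vowels present: i, y, y; each is a nucleus, giving 3 syllables.
/i…y/ gap (V1→V2): just /v/ — single C goes to the following onset.
/y…y/ gap (V2→V3): just /v/ — single C goes to the following onset.
Result: mwi.vy.vymw.
Mapping each syllable to C/V: /mwi/ → CCV, /vy/ → CV, /vymw/ → CVCC.

CCV.CV.CVCC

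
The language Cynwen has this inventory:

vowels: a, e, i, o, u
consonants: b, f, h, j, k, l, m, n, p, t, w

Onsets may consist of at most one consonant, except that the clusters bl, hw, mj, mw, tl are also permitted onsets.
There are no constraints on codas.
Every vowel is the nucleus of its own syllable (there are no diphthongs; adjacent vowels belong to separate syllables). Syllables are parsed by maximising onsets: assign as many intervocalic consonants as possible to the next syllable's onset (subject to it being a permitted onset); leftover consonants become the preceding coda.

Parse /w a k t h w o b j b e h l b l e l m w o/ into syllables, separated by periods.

Nuclei (vowels): a, o, e, e, o → 5 syllables.
Between /a/ (V1) and /o/ (V2): cluster /kthw/ — the longest permitted-onset suffix is /hw/; onset = /hw/, preceding coda = /kt/.
Between /o/ (V2) and /e/ (V3): /bjb/ splits as /bj/ + /b/ (/b/ is the longest suffix that is a licit onset).
Between /e/ (V3) and /e/ (V4): /hlbl/; trying suffixes from longest down, /bl/ is the first permitted one, so coda /hl/ | onset /bl/.
Between /e/ (V4) and /o/ (V5): /lmw/ — longest licit onset from the right is /mw/, leaving /l/ as coda.

wakt.hwobj.behl.blel.mwo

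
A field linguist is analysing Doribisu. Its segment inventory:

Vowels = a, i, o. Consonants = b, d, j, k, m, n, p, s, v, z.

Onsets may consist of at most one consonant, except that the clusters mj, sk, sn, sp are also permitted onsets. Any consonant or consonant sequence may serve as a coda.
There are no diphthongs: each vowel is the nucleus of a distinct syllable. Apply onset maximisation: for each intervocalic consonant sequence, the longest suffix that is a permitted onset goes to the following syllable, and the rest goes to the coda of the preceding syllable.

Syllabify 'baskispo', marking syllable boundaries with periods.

ba.ski.spo

The vowels are a, i, o — 3 nuclei, so 3 syllables.
σ1/σ2 boundary: cluster /sk/ — /sk/ is itself a permitted onset, so the whole cluster goes right; preceding coda = ∅.
σ2/σ3 boundary: /sp/ is a licit onset in full, so it all attaches to the next syllable.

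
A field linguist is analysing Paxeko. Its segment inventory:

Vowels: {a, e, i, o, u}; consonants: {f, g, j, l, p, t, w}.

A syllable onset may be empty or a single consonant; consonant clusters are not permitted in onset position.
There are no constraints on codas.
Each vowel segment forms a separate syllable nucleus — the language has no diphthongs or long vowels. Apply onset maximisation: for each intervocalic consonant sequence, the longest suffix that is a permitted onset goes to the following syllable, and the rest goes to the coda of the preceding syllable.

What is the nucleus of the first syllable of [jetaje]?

e

Nuclei (vowels): e, a, e → 3 syllables.
The first nucleus (vowel 1 from the left) is /e/.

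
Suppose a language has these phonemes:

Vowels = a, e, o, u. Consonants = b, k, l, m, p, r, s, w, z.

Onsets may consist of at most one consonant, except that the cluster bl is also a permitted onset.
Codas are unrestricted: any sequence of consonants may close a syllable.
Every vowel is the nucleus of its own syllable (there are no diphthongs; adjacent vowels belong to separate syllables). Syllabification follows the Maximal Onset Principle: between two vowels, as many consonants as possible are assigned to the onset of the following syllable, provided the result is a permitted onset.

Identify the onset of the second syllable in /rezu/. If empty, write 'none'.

z

Nuclei (vowels): e, u → 2 syllables.
V1 /e/ – V2 /u/: just /z/ — single C goes to the following onset.
Syllabification: re.zu.
Syllable 2 is /zu/: onset /z/, nucleus /u/, coda ∅.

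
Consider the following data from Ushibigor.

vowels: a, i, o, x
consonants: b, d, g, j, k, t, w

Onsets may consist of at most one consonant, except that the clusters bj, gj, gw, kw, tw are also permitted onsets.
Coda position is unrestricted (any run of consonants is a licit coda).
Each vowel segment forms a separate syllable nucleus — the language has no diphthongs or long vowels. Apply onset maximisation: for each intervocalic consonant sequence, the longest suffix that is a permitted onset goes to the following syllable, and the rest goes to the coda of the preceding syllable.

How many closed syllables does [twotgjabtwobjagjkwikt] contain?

4

Nuclei (vowels): o, a, o, a, i → 5 syllables.
Between /o/ (V1) and /a/ (V2): /tgj/; trying suffixes from longest down, /gj/ is the first permitted one, so coda /t/ | onset /gj/.
Between /a/ (V2) and /o/ (V3): /btw/; trying suffixes from longest down, /tw/ is the first permitted one, so coda /b/ | onset /tw/.
Between /o/ (V3) and /a/ (V4): cluster /bj/ — /bj/ is itself a permitted onset, so the whole cluster goes right; preceding coda = ∅.
Between /a/ (V4) and /i/ (V5): cluster /gjkw/ — the longest permitted-onset suffix is /kw/; onset = /kw/, preceding coda = /gj/.
Syllabification: twot.gjab.two.bjagj.kwikt.
Classifying each syllable: /twot/ (closed), /gjab/ (closed), /two/ (open), /bjagj/ (closed), /kwikt/ (closed).
Closed syllables: 4.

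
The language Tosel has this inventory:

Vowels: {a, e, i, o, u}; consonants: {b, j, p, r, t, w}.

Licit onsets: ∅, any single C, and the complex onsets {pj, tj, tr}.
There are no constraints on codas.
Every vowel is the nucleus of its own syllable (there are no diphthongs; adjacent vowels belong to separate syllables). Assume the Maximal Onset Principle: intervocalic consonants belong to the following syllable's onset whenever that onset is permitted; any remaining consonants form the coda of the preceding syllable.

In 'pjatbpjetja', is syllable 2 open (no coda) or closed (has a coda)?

open

Nuclei (vowels): a, e, a → 3 syllables.
Between /a/ (V1) and /e/ (V2): /tbpj/ — longest licit onset from the right is /pj/, leaving /tb/ as coda.
Between /e/ (V2) and /a/ (V3): /tj/ is a licit onset in full, so it all attaches to the next syllable.
Syllabification: pjatb.pje.tja.
Syllable 2 is /pje/; it ends in its nucleus with no coda, so it is open.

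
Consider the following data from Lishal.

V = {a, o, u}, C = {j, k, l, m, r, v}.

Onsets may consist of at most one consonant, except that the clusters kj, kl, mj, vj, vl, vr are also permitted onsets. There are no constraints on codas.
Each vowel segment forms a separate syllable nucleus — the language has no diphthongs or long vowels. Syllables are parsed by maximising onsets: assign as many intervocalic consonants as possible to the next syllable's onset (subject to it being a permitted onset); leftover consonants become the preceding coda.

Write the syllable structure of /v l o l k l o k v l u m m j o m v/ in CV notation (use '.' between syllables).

The vowels are o, o, u, o — 4 nuclei, so 4 syllables.
V1 /o/ – V2 /o/: cluster /lkl/ — the longest permitted-onset suffix is /kl/; onset = /kl/, preceding coda = /l/.
V2 /o/ – V3 /u/: /kvl/ splits as /k/ + /vl/ (/vl/ is the longest suffix that is a licit onset).
V3 /u/ – V4 /o/: /mmj/ splits as /m/ + /mj/ (/mj/ is the longest suffix that is a licit onset).
Syllabification: vlol.klok.vlum.mjomv.
Mapping each syllable to C/V: /vlol/ → CCVC, /klok/ → CCVC, /vlum/ → CCVC, /mjomv/ → CCVCC.

CCVC.CCVC.CCVC.CCVCC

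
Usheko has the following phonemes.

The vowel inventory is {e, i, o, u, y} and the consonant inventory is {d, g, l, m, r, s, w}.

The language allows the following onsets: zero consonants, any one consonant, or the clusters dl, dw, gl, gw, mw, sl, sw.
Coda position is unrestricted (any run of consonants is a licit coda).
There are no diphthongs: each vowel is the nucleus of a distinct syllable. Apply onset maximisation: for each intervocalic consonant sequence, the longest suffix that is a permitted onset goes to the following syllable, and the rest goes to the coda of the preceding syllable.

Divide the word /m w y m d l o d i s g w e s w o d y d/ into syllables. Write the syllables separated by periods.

mwym.dlo.dis.gwe.swo.dyd

Nuclei (vowels): y, o, i, e, o, y → 6 syllables.
σ1/σ2 boundary: /mdl/ splits as /m/ + /dl/ (/dl/ is the longest suffix that is a licit onset).
σ2/σ3 boundary: just /d/ — single C goes to the following onset.
σ3/σ4 boundary: cluster /sgw/ — the longest permitted-onset suffix is /gw/; onset = /gw/, preceding coda = /s/.
σ4/σ5 boundary: /sw/ — entire cluster is a permitted onset → onset /sw/, coda ∅.
σ5/σ6 boundary: /d/ is a single consonant, so it becomes the next onset.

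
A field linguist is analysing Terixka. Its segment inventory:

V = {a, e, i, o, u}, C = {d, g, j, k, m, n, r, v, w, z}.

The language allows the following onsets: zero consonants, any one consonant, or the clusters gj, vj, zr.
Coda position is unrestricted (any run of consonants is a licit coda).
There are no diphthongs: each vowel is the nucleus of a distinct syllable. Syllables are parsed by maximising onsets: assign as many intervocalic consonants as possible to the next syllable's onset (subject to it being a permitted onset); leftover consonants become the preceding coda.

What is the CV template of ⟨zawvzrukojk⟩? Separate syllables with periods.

CVCC.CCV.CVCC

Vowels present: a, u, o; each is a nucleus, giving 3 syllables.
Between /a/ (V1) and /u/ (V2): /wvzr/ — longest licit onset from the right is /zr/, leaving /wv/ as coda.
Between /u/ (V2) and /o/ (V3): just /k/ — single C goes to the following onset.
Result: zawv.zru.kojk.
Mapping each syllable to C/V: /zawv/ → CVCC, /zru/ → CCV, /kojk/ → CVCC.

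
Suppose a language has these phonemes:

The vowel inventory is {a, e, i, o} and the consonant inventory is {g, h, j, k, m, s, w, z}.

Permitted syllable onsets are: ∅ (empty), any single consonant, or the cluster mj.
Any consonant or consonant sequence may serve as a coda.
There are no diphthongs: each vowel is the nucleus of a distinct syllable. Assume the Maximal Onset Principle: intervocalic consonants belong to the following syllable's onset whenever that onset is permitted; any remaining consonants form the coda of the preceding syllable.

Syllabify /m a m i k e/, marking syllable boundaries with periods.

Vowels present: a, i, e; each is a nucleus, giving 3 syllables.
V1 /a/ – V2 /i/: /m/ is a single consonant, so it becomes the next onset.
V2 /i/ – V3 /e/: /k/ is a single consonant, so it becomes the next onset.

ma.mi.ke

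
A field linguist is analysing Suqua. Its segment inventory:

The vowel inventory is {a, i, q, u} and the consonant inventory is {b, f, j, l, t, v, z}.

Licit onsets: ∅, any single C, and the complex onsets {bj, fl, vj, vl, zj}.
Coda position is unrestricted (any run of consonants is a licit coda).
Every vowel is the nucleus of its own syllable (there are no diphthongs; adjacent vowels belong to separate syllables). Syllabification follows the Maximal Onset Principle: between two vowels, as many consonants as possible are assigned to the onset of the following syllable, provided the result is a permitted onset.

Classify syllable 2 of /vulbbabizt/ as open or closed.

Vowels present: u, a, i; each is a nucleus, giving 3 syllables.
σ1/σ2 boundary: /lbb/ — longest licit onset from the right is /b/, leaving /lb/ as coda.
σ2/σ3 boundary: /b/ → onset of the next syllable (single consonants are always licit onsets).
Result: vulb.ba.bizt.
Syllable 2 is /ba/; it ends in its nucleus with no coda, so it is open.

open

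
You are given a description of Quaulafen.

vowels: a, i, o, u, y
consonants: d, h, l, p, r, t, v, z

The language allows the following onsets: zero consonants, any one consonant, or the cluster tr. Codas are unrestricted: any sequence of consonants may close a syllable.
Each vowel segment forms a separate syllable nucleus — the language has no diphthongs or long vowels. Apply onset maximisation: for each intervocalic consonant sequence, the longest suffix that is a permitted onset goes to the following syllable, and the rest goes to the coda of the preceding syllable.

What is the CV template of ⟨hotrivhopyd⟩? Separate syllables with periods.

Nuclei (vowels): o, i, o, y → 4 syllables.
Between /o/ (V1) and /i/ (V2): /tr/ — entire cluster is a permitted onset → onset /tr/, coda ∅.
Between /i/ (V2) and /o/ (V3): /vh/ — longest licit onset from the right is /h/, leaving /v/ as coda.
Between /o/ (V3) and /y/ (V4): /p/ is a single consonant, so it becomes the next onset.
Syllabification: ho.triv.ho.pyd.
Mapping each syllable to C/V: /ho/ → CV, /triv/ → CCVC, /ho/ → CV, /pyd/ → CVC.

CV.CCVC.CV.CVC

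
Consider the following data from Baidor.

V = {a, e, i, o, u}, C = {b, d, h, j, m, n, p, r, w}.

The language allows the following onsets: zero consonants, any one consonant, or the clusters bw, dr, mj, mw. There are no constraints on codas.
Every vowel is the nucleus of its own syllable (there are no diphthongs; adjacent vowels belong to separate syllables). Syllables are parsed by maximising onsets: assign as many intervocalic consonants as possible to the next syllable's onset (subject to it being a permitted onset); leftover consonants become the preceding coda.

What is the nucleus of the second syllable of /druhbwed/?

e

The vowels are u, e — 2 nuclei, so 2 syllables.
The second nucleus (vowel 2 from the left) is /e/.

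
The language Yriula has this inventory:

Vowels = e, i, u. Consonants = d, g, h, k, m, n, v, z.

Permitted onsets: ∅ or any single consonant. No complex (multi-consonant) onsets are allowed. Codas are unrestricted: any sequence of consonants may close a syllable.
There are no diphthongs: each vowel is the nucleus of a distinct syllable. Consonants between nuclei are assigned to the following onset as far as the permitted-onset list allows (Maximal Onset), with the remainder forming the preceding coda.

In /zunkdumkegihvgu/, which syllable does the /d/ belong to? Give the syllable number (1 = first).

Vowels present: u, u, e, i, u; each is a nucleus, giving 5 syllables.
Between /u/ (V1) and /u/ (V2): /nkd/ splits as /nk/ + /d/ (/d/ is the longest suffix that is a licit onset).
Between /u/ (V2) and /e/ (V3): /mk/ splits as /m/ + /k/ (/k/ is the longest suffix that is a licit onset).
Between /e/ (V3) and /i/ (V4): just /g/ — single C goes to the following onset.
Between /i/ (V4) and /u/ (V5): /hvg/; trying suffixes from longest down, /g/ is the first permitted one, so coda /hv/ | onset /g/.
Result: zunk.dum.ke.gihv.gu.
The /d/ is in the onset of syllable 2 (/dum/).

2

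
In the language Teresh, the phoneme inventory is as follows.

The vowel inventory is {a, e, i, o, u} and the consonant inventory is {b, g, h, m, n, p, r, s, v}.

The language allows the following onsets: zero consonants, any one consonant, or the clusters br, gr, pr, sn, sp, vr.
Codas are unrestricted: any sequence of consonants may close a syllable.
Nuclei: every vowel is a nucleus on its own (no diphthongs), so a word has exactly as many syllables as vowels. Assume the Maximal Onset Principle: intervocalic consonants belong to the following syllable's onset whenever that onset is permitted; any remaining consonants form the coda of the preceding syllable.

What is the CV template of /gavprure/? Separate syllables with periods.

CVC.CCV.CV

Vowels present: a, u, e; each is a nucleus, giving 3 syllables.
/a…u/ gap (V1→V2): /vpr/ splits as /v/ + /pr/ (/pr/ is the longest suffix that is a licit onset).
/u…e/ gap (V2→V3): /r/ → onset of the next syllable (single consonants are always licit onsets).
Syllabification: gav.pru.re.
Mapping each syllable to C/V: /gav/ → CVC, /pru/ → CCV, /re/ → CV.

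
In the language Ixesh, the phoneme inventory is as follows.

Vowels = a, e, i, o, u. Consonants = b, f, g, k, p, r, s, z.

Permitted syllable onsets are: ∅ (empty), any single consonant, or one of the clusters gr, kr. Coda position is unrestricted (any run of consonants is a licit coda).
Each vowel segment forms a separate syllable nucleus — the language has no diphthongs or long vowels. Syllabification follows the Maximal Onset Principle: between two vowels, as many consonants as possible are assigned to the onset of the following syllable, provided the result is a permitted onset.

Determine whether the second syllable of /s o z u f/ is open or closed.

The vowels are o, u — 2 nuclei, so 2 syllables.
Between /o/ (V1) and /u/ (V2): /z/ is a single consonant, so it becomes the next onset.
Syllabification: so.zuf.
Syllable 2 is /zuf/ with coda /f/, so it is closed.

closed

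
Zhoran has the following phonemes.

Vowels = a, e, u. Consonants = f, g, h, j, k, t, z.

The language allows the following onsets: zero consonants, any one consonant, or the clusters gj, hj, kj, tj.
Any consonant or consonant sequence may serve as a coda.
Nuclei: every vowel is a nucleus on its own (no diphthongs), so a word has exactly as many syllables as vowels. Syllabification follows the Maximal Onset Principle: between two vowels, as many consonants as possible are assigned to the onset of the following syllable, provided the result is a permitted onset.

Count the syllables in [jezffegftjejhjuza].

5

Nuclei (vowels): e, e, e, u, a → 5 syllables.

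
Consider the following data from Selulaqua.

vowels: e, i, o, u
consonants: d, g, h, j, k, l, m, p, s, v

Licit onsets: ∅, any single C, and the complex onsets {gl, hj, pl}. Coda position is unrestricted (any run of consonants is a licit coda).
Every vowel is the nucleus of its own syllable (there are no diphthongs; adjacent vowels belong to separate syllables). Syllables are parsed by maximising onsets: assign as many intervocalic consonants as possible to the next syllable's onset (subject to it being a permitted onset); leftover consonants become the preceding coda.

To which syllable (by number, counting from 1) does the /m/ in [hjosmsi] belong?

Nuclei (vowels): o, i → 2 syllables.
V1 /o/ – V2 /i/: /sms/ — longest licit onset from the right is /s/, leaving /sm/ as coda.
So the parse is hjosm.si.
The /m/ is in the coda of syllable 1 (/hjosm/).

1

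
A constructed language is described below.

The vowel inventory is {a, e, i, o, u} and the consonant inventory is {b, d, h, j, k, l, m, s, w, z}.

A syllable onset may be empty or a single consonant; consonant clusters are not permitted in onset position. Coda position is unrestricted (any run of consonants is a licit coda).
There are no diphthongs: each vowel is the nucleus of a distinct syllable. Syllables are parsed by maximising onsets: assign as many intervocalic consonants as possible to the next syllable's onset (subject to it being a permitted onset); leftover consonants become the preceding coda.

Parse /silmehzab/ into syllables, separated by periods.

sil.meh.zab

The vowels are i, e, a — 3 nuclei, so 3 syllables.
Between /i/ (V1) and /e/ (V2): /lm/ splits as /l/ + /m/ (/m/ is the longest suffix that is a licit onset).
Between /e/ (V2) and /a/ (V3): /hz/ — longest licit onset from the right is /z/, leaving /h/ as coda.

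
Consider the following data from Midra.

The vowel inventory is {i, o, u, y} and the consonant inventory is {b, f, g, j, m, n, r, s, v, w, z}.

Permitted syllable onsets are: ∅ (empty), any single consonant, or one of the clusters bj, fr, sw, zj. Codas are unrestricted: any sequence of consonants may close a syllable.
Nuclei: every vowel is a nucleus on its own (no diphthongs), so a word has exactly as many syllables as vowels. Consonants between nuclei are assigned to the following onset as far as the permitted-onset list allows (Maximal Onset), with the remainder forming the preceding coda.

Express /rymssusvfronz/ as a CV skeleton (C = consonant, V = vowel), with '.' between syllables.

The vowels are y, u, o — 3 nuclei, so 3 syllables.
σ1/σ2 boundary: /mss/ — longest licit onset from the right is /s/, leaving /ms/ as coda.
σ2/σ3 boundary: /svfr/ splits as /sv/ + /fr/ (/fr/ is the longest suffix that is a licit onset).
Result: ryms.susv.fronz.
Mapping each syllable to C/V: /ryms/ → CVCC, /susv/ → CVCC, /fronz/ → CCVCC.

CVCC.CVCC.CCVCC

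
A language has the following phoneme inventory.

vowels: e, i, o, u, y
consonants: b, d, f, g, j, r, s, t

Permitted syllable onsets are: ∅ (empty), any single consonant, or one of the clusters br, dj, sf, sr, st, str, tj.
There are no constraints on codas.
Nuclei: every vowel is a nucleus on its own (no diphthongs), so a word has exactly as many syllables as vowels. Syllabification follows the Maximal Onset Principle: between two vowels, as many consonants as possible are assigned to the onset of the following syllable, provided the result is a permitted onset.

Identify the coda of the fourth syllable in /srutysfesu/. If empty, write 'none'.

none

Nuclei (vowels): u, y, e, u → 4 syllables.
σ1/σ2 boundary: /t/ is a single consonant, so it becomes the next onset.
σ2/σ3 boundary: cluster /sf/ — /sf/ is itself a permitted onset, so the whole cluster goes right; preceding coda = ∅.
σ3/σ4 boundary: just /s/ — single C goes to the following onset.
So the parse is sru.ty.sfe.su.
Syllable 4 is /su/: onset /s/, nucleus /u/, coda ∅.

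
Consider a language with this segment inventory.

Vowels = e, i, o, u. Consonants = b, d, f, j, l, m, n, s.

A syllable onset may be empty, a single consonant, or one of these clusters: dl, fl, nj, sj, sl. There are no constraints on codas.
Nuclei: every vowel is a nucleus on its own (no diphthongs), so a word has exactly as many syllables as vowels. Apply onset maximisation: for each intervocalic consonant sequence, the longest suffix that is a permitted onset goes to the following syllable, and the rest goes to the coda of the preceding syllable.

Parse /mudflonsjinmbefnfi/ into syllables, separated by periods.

mud.flon.sjinm.befn.fi

Nuclei (vowels): u, o, i, e, i → 5 syllables.
σ1/σ2 boundary: /dfl/; trying suffixes from longest down, /fl/ is the first permitted one, so coda /d/ | onset /fl/.
σ2/σ3 boundary: /nsj/; trying suffixes from longest down, /sj/ is the first permitted one, so coda /n/ | onset /sj/.
σ3/σ4 boundary: /nmb/; trying suffixes from longest down, /b/ is the first permitted one, so coda /nm/ | onset /b/.
σ4/σ5 boundary: /fnf/ — longest licit onset from the right is /f/, leaving /fn/ as coda.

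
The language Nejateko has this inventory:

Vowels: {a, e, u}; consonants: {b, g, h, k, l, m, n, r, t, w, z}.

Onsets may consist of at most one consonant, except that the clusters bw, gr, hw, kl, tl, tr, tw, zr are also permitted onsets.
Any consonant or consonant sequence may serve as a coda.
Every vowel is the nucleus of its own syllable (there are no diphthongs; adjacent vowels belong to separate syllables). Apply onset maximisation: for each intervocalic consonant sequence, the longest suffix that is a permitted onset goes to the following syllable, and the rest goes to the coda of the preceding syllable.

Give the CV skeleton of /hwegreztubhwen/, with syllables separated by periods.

CCV.CCVC.CVC.CCVC

Vowels present: e, e, u, e; each is a nucleus, giving 4 syllables.
Between /e/ (V1) and /e/ (V2): cluster /gr/ — /gr/ is itself a permitted onset, so the whole cluster goes right; preceding coda = ∅.
Between /e/ (V2) and /u/ (V3): /zt/ splits as /z/ + /t/ (/t/ is the longest suffix that is a licit onset).
Between /u/ (V3) and /e/ (V4): /bhw/ — longest licit onset from the right is /hw/, leaving /b/ as coda.
Syllabification: hwe.grez.tub.hwen.
Mapping each syllable to C/V: /hwe/ → CCV, /grez/ → CCVC, /tub/ → CVC, /hwen/ → CCVC.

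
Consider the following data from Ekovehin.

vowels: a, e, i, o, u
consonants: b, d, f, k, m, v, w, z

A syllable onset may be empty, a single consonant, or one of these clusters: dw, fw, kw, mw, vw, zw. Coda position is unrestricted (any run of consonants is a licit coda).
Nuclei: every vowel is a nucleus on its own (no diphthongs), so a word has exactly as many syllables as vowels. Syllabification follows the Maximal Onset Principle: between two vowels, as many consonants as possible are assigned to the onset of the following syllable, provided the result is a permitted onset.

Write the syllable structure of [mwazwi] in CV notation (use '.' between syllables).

The vowels are a, i — 2 nuclei, so 2 syllables.
Between /a/ (V1) and /i/ (V2): cluster /zw/ — /zw/ is itself a permitted onset, so the whole cluster goes right; preceding coda = ∅.
Result: mwa.zwi.
Mapping each syllable to C/V: /mwa/ → CCV, /zwi/ → CCV.

CCV.CCV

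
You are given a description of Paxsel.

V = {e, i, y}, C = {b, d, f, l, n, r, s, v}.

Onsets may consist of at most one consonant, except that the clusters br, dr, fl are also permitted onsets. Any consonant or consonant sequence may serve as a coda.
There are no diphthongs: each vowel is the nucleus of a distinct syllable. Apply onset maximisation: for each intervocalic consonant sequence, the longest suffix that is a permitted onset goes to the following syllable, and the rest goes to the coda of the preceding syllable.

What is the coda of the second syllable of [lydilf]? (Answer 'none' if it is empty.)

lf

Nuclei (vowels): y, i → 2 syllables.
σ1/σ2 boundary: /d/ is a single consonant, so it becomes the next onset.
So the parse is ly.dilf.
Syllable 2 is /dilf/: onset /d/, nucleus /i/, coda /lf/.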